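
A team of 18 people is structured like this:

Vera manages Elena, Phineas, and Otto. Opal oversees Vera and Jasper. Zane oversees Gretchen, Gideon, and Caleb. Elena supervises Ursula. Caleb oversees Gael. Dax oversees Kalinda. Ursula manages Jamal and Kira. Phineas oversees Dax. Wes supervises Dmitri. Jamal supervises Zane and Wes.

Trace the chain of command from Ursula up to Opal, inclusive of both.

Ursula -> Elena -> Vera -> Opal

Ursula reports to Elena. Elena reports to Vera. Vera reports to Opal. Opal is at the top.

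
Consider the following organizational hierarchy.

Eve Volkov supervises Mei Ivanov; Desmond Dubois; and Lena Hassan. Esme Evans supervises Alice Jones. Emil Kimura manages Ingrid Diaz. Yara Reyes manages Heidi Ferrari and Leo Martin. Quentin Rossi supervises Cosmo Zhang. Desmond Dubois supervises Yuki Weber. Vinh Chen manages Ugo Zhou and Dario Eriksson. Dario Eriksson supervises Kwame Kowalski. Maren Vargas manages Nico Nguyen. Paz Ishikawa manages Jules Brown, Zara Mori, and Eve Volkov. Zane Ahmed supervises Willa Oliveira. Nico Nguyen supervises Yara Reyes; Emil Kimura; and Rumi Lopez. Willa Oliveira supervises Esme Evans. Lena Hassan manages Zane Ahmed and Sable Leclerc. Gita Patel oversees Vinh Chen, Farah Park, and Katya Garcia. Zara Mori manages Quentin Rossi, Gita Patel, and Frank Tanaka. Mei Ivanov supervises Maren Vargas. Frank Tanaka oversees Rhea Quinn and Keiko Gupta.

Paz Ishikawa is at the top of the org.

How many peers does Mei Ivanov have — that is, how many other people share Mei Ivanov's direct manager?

2

Mei Ivanov reports to Eve Volkov. Eve Volkov's other direct reports are Desmond Dubois, Lena Hassan — 2 peers.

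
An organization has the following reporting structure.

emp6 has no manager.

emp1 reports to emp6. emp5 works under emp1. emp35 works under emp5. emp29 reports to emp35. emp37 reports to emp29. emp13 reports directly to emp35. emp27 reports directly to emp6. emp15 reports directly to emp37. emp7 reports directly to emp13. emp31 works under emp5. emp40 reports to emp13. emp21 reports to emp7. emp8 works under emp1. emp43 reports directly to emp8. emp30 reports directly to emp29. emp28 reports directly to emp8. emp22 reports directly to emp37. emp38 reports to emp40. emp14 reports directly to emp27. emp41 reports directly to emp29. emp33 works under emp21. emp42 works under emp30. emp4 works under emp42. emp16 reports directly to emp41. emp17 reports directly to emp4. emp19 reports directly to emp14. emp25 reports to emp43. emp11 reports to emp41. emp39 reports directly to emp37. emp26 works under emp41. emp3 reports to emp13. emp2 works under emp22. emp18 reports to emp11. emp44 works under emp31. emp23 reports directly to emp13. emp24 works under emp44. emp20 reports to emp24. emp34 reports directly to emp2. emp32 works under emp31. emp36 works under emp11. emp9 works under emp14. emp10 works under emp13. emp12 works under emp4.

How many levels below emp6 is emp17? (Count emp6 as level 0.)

8

Chain from emp17 up to emp6: emp17 → emp4 → emp42 → emp30 → emp29 → emp35 → emp5 → emp1 → emp6. That is 8 steps up, so emp17 is 8 levels below emp6.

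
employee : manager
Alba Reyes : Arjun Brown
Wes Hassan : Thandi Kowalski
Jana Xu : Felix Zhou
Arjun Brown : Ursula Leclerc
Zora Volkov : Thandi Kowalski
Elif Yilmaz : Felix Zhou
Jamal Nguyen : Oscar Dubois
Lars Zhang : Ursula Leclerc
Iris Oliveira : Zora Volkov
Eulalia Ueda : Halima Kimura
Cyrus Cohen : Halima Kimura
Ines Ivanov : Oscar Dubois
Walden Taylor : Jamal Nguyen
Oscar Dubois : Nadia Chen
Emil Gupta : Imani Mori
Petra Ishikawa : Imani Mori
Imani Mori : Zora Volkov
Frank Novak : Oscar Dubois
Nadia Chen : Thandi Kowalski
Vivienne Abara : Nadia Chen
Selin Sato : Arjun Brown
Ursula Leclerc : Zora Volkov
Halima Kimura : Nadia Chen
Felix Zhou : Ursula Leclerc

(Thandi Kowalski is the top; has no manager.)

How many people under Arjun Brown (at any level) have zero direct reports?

The people in Arjun Brown's organization with no one reporting to them are Alba Reyes, Selin Sato. That is 2.

2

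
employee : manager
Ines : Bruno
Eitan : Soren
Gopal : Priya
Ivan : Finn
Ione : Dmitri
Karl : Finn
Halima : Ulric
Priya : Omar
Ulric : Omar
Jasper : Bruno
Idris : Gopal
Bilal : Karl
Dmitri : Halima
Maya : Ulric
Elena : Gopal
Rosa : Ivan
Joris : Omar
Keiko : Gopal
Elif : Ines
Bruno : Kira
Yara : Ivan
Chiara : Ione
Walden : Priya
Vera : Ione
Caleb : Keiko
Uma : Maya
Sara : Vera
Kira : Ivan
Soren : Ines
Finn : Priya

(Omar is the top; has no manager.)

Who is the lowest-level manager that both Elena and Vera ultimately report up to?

Elena's chain of managers is Gopal, Priya, Omar. Vera's chain of managers is Ione, Dmitri, Halima, Ulric, Omar. The first manager that appears in both chains is Omar.

Omar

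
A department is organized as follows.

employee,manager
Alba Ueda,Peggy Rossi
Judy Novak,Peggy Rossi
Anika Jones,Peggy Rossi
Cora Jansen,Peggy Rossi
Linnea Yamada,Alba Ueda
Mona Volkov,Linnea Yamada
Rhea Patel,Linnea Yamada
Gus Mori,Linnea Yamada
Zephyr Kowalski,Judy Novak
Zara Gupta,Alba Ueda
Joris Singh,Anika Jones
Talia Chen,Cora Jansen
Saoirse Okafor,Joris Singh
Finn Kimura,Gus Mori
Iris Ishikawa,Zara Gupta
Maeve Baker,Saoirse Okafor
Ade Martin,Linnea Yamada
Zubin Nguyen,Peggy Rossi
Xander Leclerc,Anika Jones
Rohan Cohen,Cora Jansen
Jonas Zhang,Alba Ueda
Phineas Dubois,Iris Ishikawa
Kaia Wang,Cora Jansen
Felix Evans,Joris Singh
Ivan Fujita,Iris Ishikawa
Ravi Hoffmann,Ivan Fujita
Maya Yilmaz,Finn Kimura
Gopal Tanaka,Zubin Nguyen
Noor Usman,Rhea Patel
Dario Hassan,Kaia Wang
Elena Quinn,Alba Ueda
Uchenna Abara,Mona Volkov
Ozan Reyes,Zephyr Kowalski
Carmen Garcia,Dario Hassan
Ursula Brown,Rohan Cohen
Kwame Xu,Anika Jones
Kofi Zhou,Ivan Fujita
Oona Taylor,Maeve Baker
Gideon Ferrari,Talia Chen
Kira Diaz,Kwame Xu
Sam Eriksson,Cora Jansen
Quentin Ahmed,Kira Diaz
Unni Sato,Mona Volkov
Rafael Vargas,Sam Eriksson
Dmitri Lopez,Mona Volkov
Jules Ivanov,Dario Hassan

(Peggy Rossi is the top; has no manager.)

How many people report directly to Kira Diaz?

Kira Diaz directly manages Quentin Ahmed. That is 1 direct report.

1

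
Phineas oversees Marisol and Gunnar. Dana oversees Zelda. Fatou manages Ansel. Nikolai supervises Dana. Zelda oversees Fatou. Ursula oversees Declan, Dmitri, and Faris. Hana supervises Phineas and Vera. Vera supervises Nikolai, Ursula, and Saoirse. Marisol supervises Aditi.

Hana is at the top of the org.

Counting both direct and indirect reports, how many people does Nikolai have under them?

4

Nikolai directly manages Dana. Under Dana: Zelda, Fatou, Ansel (3). That's 4 in total.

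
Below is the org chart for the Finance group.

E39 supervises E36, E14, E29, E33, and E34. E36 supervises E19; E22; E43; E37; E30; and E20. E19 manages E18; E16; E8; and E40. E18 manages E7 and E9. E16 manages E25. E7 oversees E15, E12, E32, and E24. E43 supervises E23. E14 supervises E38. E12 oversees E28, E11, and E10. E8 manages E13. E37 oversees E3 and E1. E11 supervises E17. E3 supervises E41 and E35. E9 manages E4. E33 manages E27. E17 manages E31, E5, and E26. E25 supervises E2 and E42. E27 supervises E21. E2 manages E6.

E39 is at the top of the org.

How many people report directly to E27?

E27 directly manages E21. That is 1 direct report.

1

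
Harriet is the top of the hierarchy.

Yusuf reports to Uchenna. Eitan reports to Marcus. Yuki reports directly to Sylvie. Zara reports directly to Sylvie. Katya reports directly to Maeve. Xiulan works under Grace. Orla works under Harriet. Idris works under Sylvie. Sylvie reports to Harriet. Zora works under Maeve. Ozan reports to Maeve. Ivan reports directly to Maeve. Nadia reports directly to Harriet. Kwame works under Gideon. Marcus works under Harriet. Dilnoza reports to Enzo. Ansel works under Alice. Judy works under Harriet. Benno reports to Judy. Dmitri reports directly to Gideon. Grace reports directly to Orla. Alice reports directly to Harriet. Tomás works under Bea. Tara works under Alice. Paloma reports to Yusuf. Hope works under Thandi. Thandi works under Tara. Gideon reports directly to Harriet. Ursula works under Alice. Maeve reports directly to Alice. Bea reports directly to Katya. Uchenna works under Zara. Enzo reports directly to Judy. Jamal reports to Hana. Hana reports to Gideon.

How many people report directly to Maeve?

4

Maeve directly manages Ozan, Katya, Zora, Ivan. That is 4 direct reports.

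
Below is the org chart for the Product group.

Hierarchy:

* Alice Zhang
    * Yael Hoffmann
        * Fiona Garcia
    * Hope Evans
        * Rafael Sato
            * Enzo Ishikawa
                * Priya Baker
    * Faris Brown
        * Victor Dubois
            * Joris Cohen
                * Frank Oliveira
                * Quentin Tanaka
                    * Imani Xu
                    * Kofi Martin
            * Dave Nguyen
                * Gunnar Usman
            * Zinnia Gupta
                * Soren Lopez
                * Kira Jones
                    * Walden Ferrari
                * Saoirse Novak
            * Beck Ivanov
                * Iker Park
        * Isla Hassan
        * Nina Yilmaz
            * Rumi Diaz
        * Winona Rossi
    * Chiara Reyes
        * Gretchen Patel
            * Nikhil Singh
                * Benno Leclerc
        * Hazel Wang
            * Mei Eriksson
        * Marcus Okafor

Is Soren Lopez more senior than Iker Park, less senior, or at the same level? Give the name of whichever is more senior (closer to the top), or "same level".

Both Soren Lopez and Iker Park are 4 levels below Alice Zhang.

same level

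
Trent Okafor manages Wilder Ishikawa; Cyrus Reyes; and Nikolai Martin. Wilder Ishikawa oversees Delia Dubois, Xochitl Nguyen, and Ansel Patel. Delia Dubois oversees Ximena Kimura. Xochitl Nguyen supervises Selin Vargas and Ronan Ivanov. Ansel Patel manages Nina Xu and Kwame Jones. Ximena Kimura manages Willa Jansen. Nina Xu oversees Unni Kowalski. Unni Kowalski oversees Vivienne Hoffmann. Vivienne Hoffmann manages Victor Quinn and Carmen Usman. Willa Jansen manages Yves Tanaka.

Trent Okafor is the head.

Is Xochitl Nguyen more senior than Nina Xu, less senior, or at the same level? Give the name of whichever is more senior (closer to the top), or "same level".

Xochitl Nguyen

Xochitl Nguyen is 2 levels below Trent Okafor; Nina Xu is 3. Xochitl Nguyen is higher.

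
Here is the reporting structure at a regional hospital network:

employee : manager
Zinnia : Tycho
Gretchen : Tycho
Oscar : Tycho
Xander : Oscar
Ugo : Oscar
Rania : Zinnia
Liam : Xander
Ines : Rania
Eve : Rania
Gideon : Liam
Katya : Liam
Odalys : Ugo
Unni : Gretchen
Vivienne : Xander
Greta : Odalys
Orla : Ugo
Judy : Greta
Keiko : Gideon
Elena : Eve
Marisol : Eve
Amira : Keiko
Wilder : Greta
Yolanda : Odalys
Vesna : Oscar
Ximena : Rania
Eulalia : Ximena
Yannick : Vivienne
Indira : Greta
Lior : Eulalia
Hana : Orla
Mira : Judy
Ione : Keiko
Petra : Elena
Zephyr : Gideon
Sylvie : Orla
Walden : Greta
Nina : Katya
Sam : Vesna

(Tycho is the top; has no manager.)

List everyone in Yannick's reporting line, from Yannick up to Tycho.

Yannick -> Vivienne -> Xander -> Oscar -> Tycho

Yannick reports to Vivienne. Vivienne reports to Xander. Xander reports to Oscar. Oscar reports to Tycho. Tycho is at the top.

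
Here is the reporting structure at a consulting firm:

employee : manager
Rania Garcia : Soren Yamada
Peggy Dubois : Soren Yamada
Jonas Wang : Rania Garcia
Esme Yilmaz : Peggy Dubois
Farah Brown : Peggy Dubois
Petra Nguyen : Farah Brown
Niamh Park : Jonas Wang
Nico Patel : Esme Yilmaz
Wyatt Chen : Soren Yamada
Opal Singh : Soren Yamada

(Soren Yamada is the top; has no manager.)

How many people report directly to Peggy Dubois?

2

Peggy Dubois directly manages Esme Yilmaz, Farah Brown. That is 2 direct reports.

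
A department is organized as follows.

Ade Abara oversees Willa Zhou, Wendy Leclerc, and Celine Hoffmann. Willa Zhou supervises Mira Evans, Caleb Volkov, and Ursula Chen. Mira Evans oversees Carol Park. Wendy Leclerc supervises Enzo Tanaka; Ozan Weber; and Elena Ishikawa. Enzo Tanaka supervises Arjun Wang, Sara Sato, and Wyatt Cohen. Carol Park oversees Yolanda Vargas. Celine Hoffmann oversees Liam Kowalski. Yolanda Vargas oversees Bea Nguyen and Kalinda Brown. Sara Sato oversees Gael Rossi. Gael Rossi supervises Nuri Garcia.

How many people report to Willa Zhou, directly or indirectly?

7

Willa Zhou directly manages Mira Evans, Caleb Volkov, Ursula Chen. Under Mira Evans: Carol Park, Yolanda Vargas, Kalinda Brown, Bea Nguyen (4). Caleb Volkov has no reports. Ursula Chen has no reports. So Willa Zhou's organization is 3 direct reports plus everyone under them: 5 + 1 + 1 = 7.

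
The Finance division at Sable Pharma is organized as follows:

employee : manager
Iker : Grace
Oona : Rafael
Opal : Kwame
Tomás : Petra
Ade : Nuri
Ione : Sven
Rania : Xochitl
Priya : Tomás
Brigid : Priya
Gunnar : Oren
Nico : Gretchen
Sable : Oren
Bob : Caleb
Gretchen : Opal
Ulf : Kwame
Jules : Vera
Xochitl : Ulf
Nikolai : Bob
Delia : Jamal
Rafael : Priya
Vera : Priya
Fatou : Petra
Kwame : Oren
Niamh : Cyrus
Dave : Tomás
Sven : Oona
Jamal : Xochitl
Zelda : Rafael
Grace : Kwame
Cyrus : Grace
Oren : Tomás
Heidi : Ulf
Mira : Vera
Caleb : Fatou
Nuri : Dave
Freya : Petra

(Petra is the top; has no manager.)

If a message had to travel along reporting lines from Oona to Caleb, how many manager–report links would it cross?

6

Oona is 4 levels below Petra, and Caleb is 2 levels below Petra (their lowest common manager). The shortest path runs up from Oona to Petra and back down to Caleb: 4 + 2 = 6 links.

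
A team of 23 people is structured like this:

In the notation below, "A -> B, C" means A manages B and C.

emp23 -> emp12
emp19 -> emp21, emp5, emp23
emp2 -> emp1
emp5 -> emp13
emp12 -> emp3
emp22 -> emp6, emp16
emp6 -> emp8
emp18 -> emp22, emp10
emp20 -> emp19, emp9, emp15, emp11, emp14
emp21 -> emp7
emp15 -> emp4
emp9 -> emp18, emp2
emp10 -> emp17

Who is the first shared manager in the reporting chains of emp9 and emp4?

emp20

emp9's chain of managers is emp20. emp4's chain of managers is emp15, emp20. The first manager that appears in both chains is emp20.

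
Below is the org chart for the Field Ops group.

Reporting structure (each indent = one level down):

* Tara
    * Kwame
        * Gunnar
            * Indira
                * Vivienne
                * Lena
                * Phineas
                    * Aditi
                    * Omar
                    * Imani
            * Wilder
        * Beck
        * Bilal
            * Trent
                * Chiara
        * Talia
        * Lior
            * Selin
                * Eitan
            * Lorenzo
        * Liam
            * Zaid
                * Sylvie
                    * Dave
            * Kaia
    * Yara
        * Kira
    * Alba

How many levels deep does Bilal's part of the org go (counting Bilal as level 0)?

The longest chain under Bilal runs Bilal → Trent → Chiara, which is 2 levels below Bilal.

2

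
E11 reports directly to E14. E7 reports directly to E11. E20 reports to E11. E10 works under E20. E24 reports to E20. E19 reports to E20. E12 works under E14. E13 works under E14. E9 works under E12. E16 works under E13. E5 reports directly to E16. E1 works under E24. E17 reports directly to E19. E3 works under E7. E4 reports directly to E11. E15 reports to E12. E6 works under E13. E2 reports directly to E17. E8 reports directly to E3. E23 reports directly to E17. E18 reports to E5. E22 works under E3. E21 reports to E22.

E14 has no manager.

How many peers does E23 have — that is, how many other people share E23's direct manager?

1

E23 reports to E17. E17's other direct reports are E2 — 1 peer.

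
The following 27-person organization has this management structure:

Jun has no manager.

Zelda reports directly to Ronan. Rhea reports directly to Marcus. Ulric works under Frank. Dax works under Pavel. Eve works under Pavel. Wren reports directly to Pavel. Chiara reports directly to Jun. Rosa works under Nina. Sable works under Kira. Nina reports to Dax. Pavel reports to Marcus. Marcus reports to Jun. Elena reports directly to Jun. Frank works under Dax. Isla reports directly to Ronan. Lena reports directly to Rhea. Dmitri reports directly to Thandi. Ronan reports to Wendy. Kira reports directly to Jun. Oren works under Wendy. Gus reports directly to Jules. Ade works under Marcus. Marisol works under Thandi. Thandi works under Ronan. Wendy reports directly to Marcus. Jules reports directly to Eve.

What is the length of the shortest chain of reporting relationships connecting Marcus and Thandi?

Thandi is in Marcus's organization: the chain from Thandi up to Marcus is Thandi → Ronan → Wendy → Marcus, which is 3 links.

3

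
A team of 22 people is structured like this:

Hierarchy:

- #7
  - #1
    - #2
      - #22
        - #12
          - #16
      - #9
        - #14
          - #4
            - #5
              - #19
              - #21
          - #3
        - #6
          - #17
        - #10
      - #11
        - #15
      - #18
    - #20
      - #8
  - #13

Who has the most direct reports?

Direct-report counts: #7 has 2; #1 has 2; #20 has 1; #2 has 4; #11 has 1; #9 has 3; #6 has 1; #14 has 2; #4 has 1; #5 has 2; #22 has 1; #12 has 1. The largest is 4, held by #2.

#2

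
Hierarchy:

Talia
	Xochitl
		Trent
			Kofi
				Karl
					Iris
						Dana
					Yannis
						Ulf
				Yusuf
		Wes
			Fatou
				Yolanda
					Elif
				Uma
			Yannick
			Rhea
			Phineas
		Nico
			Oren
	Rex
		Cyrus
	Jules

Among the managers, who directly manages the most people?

Wes

Direct-report counts: Talia has 3; Rex has 1; Xochitl has 3; Nico has 1; Wes has 4; Fatou has 2; Yolanda has 1; Trent has 1; Kofi has 2; Karl has 2; Yannis has 1; Iris has 1. The largest is 4, held by Wes.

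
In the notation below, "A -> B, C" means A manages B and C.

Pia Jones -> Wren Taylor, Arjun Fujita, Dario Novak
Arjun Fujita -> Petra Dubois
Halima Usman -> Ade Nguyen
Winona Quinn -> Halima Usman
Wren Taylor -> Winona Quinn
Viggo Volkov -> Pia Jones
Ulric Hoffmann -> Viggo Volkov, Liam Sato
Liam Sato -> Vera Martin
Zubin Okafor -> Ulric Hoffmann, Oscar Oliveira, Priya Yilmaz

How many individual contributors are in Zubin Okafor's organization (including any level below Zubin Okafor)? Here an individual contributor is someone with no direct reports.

The people in Zubin Okafor's organization with no one reporting to them are Priya Yilmaz, Oscar Oliveira, Vera Martin, Dario Novak, Petra Dubois, Ade Nguyen. That is 6.

6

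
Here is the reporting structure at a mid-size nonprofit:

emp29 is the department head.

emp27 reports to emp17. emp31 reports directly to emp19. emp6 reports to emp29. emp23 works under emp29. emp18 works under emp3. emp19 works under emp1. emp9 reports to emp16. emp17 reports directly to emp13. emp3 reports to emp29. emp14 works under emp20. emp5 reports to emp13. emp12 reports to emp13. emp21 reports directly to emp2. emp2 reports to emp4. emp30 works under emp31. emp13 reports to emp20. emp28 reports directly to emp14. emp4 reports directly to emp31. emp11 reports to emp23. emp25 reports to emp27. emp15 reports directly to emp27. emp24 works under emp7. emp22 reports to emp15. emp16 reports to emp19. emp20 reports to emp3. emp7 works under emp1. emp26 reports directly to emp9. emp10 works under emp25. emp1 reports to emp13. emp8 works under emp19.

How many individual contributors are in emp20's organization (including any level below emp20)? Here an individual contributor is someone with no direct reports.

The people in emp20's organization with no one reporting to them are emp28, emp5, emp12, emp24, emp8, emp26, emp30, emp21, emp22, emp10. That is 10.

10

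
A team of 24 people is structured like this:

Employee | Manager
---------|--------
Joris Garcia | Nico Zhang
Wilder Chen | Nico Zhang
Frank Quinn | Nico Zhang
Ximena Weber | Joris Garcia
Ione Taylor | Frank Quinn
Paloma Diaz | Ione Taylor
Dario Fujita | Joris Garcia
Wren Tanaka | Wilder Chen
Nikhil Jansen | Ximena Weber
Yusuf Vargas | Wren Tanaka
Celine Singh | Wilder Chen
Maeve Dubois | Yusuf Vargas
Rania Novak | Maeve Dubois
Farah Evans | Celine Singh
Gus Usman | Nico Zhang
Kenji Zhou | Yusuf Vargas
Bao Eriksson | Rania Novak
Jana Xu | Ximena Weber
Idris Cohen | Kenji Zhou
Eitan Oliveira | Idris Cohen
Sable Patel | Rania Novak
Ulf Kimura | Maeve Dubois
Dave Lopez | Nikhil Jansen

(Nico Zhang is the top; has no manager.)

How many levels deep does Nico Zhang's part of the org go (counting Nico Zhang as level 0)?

6

The longest chain under Nico Zhang runs Nico Zhang → Wilder Chen → Wren Tanaka → Yusuf Vargas → Kenji Zhou → Idris Cohen → Eitan Oliveira, which is 6 levels below Nico Zhang.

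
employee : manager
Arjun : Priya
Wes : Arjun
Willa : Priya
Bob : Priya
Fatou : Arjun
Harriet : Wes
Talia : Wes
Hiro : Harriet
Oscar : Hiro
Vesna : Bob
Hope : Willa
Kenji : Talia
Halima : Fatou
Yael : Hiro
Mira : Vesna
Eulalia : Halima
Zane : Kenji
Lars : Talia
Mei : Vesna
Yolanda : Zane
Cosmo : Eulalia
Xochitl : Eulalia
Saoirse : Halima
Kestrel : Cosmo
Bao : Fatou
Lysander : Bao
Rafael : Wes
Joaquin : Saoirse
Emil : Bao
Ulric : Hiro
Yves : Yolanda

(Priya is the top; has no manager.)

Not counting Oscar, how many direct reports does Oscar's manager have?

2

Oscar reports to Hiro. Hiro's other direct reports are Yael, Ulric — 2 peers.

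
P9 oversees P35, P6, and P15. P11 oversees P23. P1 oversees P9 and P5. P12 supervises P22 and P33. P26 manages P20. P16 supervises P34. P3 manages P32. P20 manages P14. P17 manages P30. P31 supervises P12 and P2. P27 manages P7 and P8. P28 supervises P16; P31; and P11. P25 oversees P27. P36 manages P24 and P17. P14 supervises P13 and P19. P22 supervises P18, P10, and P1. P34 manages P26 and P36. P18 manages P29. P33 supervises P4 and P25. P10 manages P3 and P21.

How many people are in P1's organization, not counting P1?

P1 directly manages P9, P5. Under P9: P15, P6, P35 (3). P5 has no reports. So P1's organization is 2 direct reports plus everyone under them: 4 + 1 = 5.

5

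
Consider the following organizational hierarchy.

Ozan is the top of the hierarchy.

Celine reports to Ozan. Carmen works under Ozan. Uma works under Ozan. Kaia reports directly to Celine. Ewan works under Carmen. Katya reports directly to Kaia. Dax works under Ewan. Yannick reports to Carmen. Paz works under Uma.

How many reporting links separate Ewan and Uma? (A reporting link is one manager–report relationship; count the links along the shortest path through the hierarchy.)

3

Ewan is 2 levels below Ozan, and Uma is 1 level below Ozan (their lowest common manager). The shortest path runs up from Ewan to Ozan and back down to Uma: 2 + 1 = 3 links.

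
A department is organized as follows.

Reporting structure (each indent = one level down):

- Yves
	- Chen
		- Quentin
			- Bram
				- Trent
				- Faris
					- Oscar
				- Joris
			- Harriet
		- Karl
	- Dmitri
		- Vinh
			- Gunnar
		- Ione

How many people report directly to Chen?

Chen directly manages Quentin, Karl. That is 2 direct reports.

2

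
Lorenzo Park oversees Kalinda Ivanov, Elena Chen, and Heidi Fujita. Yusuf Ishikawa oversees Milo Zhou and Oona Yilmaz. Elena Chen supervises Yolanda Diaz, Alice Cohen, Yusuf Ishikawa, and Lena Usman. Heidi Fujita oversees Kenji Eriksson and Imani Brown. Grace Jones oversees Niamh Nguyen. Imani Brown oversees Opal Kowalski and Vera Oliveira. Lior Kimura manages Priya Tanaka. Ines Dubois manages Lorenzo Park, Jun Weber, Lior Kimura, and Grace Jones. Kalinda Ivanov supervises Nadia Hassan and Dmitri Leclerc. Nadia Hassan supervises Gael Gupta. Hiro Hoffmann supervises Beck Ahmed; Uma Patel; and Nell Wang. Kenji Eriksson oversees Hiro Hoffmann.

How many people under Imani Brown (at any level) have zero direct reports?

2

The people in Imani Brown's organization with no one reporting to them are Vera Oliveira, Opal Kowalski. That is 2.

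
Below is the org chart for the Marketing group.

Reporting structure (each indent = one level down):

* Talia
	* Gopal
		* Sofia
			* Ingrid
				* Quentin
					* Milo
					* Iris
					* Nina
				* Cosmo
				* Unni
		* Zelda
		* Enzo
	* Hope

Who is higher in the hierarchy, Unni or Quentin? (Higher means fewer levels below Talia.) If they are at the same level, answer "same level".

same level

Both Unni and Quentin are 4 levels below Talia.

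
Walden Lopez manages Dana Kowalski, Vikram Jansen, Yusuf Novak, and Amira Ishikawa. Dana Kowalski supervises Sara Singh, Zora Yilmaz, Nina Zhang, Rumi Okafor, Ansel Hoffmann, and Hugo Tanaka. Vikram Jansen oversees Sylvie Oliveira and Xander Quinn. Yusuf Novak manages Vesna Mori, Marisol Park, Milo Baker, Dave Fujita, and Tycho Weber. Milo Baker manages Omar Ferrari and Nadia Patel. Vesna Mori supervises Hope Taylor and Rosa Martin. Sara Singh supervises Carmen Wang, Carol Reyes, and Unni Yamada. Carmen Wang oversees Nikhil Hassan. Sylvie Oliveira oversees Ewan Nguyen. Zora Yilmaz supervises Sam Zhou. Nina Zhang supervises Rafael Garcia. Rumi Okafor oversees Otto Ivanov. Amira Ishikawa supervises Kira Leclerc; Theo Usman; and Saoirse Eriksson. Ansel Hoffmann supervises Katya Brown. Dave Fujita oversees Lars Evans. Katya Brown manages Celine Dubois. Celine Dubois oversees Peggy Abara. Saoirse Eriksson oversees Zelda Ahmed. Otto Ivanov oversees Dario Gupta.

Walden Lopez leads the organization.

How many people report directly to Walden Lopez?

Walden Lopez directly manages Dana Kowalski, Vikram Jansen, Yusuf Novak, Amira Ishikawa. That is 4 direct reports.

4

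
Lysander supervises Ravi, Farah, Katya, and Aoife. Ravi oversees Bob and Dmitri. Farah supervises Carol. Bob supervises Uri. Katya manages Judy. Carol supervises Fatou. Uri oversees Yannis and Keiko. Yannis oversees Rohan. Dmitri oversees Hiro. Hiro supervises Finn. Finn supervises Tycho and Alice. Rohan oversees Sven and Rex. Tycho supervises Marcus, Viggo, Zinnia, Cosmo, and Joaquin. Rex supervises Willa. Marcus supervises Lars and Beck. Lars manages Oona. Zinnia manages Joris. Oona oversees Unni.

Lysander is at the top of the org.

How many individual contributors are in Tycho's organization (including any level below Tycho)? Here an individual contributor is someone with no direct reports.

6

The people in Tycho's organization with no one reporting to them are Joaquin, Cosmo, Joris, Viggo, Beck, Unni. That is 6.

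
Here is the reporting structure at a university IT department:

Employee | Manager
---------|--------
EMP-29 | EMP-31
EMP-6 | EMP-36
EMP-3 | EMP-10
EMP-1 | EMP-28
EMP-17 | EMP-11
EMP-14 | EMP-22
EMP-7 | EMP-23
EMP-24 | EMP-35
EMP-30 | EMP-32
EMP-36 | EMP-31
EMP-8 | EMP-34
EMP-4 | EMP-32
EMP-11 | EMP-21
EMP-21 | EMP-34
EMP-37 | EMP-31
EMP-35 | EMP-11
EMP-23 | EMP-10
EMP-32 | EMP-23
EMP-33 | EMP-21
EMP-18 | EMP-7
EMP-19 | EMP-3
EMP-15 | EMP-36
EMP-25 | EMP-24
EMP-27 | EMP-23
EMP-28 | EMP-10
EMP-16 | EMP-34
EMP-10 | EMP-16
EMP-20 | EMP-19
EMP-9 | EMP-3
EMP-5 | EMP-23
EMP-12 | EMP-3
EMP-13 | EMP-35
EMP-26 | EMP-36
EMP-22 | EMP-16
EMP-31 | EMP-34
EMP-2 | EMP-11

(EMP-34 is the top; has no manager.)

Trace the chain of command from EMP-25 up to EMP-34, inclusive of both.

EMP-25 -> EMP-24 -> EMP-35 -> EMP-11 -> EMP-21 -> EMP-34

EMP-25 reports to EMP-24. EMP-24 reports to EMP-35. EMP-35 reports to EMP-11. EMP-11 reports to EMP-21. EMP-21 reports to EMP-34. EMP-34 is at the top.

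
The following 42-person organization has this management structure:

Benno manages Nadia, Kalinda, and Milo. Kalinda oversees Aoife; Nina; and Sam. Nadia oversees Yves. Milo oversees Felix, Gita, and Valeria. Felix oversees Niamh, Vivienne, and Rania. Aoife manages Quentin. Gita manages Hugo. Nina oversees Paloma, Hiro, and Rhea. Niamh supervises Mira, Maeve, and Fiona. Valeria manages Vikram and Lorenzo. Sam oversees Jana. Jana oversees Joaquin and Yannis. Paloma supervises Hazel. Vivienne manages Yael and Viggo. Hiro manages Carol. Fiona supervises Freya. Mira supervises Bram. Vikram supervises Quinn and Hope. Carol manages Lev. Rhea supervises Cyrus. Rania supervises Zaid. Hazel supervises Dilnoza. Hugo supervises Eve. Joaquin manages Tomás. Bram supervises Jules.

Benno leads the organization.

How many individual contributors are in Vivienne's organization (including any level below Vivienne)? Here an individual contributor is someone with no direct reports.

The people in Vivienne's organization with no one reporting to them are Viggo, Yael. That is 2.

2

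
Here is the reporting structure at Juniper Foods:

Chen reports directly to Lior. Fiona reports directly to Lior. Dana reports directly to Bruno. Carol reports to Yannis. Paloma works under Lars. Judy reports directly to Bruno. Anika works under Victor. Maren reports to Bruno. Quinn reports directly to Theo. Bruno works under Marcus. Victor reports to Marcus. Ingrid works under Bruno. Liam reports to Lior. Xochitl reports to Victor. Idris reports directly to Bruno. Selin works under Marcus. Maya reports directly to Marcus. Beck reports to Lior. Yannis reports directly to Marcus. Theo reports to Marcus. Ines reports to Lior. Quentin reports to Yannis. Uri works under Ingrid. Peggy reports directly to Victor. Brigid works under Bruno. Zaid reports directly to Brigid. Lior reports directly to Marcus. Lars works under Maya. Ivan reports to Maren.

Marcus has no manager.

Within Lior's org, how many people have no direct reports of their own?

5

The people in Lior's organization with no one reporting to them are Beck, Liam, Chen, Fiona, Ines. That is 5.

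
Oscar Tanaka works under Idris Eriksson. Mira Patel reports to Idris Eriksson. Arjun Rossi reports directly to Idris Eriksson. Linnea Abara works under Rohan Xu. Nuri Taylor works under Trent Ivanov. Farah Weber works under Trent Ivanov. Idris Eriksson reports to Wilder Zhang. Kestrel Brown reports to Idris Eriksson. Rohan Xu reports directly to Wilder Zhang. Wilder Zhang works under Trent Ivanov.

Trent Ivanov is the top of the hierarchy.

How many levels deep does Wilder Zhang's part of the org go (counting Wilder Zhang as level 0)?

2

The longest chain under Wilder Zhang runs Wilder Zhang → Idris Eriksson → Arjun Rossi, which is 2 levels below Wilder Zhang.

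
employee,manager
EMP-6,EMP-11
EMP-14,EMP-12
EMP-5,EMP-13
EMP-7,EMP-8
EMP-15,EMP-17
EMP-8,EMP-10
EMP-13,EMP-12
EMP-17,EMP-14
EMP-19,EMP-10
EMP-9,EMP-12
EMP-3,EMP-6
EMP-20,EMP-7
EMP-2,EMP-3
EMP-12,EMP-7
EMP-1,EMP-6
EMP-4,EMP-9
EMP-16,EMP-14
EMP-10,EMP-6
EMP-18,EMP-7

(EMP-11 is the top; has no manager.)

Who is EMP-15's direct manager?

EMP-15 reports directly to EMP-17.

EMP-17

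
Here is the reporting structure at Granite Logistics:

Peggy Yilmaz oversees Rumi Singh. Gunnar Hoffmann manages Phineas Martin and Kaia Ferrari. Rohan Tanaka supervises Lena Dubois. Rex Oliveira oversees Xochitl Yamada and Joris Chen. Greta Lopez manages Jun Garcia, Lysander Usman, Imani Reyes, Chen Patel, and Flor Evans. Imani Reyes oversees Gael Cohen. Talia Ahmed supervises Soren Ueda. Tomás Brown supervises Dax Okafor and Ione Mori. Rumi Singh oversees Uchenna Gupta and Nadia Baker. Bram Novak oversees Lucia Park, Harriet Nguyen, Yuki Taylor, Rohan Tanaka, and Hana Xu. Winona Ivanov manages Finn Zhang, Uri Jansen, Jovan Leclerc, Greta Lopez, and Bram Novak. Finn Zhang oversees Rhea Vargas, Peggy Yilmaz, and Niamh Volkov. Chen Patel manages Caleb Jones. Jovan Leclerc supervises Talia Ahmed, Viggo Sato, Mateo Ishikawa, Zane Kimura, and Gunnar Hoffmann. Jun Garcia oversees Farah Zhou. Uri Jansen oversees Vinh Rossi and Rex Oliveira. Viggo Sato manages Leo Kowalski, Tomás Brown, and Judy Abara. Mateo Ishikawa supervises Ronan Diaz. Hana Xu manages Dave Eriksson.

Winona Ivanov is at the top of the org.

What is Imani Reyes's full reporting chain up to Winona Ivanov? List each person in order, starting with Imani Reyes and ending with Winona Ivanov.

Imani Reyes reports to Greta Lopez. Greta Lopez reports to Winona Ivanov. Winona Ivanov is at the top.

Imani Reyes -> Greta Lopez -> Winona Ivanov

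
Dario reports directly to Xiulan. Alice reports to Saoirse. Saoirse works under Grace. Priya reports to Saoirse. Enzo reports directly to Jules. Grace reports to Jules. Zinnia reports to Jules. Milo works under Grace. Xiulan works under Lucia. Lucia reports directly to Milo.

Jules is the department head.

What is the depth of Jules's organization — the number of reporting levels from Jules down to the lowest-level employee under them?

5

The longest chain under Jules runs Jules → Grace → Milo → Lucia → Xiulan → Dario, which is 5 levels below Jules.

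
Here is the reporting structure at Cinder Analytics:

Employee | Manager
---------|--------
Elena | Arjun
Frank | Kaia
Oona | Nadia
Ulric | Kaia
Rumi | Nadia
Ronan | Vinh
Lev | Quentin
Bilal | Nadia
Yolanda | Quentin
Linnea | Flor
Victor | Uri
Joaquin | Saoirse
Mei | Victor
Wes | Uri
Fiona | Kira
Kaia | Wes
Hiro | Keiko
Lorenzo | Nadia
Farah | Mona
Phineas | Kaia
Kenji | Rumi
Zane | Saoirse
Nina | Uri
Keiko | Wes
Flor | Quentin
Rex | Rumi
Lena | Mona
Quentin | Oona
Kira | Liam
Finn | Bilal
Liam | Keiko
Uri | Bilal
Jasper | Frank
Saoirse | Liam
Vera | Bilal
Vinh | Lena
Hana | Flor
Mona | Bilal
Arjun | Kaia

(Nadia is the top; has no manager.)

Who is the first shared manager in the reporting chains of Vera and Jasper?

Vera's chain of managers is Bilal, Nadia. Jasper's chain of managers is Frank, Kaia, Wes, Uri, Bilal, Nadia. The first manager that appears in both chains is Bilal.

Bilal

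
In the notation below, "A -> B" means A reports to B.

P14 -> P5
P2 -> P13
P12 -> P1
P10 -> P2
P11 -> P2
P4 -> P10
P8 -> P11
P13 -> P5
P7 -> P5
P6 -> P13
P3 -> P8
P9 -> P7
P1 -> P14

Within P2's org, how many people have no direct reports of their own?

2

The people in P2's organization with no one reporting to them are P3, P4. That is 2.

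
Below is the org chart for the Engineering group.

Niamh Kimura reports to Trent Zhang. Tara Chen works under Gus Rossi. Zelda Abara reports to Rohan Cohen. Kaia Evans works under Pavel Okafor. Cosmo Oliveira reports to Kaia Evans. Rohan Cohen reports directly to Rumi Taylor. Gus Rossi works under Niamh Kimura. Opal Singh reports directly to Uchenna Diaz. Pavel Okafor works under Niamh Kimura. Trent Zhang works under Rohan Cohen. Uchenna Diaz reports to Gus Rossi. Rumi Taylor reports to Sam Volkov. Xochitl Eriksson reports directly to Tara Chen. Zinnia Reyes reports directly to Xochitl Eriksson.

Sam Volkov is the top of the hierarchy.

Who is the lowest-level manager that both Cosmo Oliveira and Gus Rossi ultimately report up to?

Cosmo Oliveira's chain of managers is Kaia Evans, Pavel Okafor, Niamh Kimura, Trent Zhang, Rohan Cohen, Rumi Taylor, Sam Volkov. Gus Rossi's chain of managers is Niamh Kimura, Trent Zhang, Rohan Cohen, Rumi Taylor, Sam Volkov. The first manager that appears in both chains is Niamh Kimura.

Niamh Kimura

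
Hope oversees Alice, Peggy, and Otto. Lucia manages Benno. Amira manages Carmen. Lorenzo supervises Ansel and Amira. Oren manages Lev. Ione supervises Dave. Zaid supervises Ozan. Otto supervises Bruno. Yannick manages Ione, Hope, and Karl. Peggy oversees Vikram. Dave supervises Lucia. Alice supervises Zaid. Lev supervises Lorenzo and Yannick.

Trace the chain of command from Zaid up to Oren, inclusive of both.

Zaid -> Alice -> Hope -> Yannick -> Lev -> Oren

Zaid reports to Alice. Alice reports to Hope. Hope reports to Yannick. Yannick reports to Lev. Lev reports to Oren. Oren is at the top.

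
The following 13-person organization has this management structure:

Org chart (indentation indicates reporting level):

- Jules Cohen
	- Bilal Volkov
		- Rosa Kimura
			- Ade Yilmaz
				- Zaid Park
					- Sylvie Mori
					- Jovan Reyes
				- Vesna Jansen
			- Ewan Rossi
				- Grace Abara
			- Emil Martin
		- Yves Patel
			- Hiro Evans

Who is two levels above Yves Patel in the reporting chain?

Yves Patel reports to Bilal Volkov, and Bilal Volkov reports to Jules Cohen. So Yves Patel's skip-level manager is Jules Cohen.

Jules Cohen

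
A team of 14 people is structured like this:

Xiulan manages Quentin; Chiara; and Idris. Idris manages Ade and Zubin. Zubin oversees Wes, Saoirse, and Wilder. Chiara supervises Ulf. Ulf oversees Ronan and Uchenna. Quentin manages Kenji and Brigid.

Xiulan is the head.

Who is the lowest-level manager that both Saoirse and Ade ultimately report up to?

Idris

Saoirse's chain of managers is Zubin, Idris, Xiulan. Ade's chain of managers is Idris, Xiulan. The first manager that appears in both chains is Idris.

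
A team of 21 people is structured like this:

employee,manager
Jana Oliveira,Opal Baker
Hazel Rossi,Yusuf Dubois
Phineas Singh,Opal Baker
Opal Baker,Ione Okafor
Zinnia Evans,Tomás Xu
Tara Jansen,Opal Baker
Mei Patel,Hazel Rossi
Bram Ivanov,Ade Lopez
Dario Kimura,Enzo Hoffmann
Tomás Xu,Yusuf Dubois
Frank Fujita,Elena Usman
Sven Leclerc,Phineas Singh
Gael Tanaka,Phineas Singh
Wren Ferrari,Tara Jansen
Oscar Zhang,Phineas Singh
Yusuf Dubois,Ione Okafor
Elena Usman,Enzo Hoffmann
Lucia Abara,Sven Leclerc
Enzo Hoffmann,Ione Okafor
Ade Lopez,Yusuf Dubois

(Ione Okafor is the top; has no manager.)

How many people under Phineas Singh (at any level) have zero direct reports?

3

The people in Phineas Singh's organization with no one reporting to them are Oscar Zhang, Gael Tanaka, Lucia Abara. That is 3.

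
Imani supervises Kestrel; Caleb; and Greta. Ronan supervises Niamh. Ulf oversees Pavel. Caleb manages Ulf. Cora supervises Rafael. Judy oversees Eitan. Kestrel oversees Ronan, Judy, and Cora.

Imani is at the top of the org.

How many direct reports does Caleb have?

1

Caleb directly manages Ulf. That is 1 direct report.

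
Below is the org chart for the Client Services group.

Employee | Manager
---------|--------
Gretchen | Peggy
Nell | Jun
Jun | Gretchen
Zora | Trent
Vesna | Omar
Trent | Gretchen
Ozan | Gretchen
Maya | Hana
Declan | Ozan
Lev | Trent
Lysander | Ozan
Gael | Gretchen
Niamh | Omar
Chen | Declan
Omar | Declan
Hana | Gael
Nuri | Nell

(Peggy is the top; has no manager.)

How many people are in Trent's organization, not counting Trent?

2

Trent directly manages Zora, Lev. Zora has no reports. Lev has no reports. So Trent's organization is 2 direct reports plus everyone under them: 1 + 1 = 2.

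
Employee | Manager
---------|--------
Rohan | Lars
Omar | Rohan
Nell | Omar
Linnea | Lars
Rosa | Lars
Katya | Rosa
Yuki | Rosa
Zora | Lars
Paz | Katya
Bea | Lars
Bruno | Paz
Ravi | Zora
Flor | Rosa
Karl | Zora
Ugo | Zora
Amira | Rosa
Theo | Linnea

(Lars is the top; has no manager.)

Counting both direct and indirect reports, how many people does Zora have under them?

Zora directly manages Ravi, Karl, Ugo. Ravi has no reports. Karl has no reports. Ugo has no reports. So Zora's organization is 3 direct reports plus everyone under them: 1 + 1 + 1 = 3.

3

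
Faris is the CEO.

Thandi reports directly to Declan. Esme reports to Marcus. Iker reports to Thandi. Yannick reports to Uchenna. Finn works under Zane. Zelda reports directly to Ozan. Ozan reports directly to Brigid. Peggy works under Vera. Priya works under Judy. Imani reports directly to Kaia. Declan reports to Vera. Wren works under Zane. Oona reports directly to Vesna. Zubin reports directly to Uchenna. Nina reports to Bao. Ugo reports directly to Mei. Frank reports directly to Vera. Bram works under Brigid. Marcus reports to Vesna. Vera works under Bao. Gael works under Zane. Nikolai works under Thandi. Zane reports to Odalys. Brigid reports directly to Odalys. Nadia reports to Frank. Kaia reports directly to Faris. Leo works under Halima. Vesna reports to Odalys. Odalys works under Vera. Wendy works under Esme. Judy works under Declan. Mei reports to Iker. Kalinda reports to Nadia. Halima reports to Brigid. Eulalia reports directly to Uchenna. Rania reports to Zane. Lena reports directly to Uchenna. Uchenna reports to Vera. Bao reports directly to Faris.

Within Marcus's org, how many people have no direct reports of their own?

1

The only person in Marcus's organization with no one reporting to them is Wendy. That is 1.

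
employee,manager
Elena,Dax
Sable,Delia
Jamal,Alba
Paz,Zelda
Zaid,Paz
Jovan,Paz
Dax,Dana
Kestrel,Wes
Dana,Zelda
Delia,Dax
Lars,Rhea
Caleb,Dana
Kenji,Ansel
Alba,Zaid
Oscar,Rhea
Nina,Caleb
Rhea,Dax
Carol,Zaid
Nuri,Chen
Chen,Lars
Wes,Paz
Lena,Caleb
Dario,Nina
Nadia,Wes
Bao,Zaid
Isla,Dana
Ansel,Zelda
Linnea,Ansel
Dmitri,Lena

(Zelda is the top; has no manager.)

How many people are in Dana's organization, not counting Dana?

Dana directly manages Dax, Caleb, Isla. Under Dax: Elena, Delia, Sable, Rhea, Oscar, Lars, Chen, Nuri (8). Under Caleb: Lena, Dmitri, Nina, Dario (4). Isla has no reports. So Dana's organization is 3 direct reports plus everyone under them: 9 + 5 + 1 = 15.

15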